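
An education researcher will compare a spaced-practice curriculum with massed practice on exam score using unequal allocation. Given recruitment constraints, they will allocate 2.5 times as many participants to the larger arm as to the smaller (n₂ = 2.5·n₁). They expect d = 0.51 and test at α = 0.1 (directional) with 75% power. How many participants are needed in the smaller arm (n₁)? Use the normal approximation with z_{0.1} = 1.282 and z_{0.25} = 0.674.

n₁ = 21

With allocation ratio k = n₂/n₁ = 2.5, Var(x̄₁−x̄₂) = σ²(1/n₁ + 1/(k·n₁)) = σ²·(k+1)/(k·n₁).
So n₁ = (1 + 1/k)·((z_{α} + z_β)/d)² = 1.400 × (1.956/0.51)².
n₁ = 1.400 × 14.71 = 20.6.
Round up: n₁ = 21, giving n₂ = ⌈2.5 × 21⌉ = ⌈52.5⌉ = 53.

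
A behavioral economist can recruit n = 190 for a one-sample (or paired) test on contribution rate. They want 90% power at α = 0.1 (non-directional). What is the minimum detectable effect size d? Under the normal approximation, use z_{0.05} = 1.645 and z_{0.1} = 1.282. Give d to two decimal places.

For a single sample (or paired design) of n = 190: d_min = (z_{α/2} + z_β)/√n.
z-sum = 1.645 + 1.282 = 2.927.
d_min = 2.927 / √190 = 2.927 / 13.784 = 0.212.

d_min ≈ 0.21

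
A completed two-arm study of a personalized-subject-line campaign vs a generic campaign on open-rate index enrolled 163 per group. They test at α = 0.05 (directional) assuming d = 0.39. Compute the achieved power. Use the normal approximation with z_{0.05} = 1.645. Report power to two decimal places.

power ≈ 0.97

For two equal groups, power = Φ(d·√(n/2) − z_{α}).
d·√(n/2) = 0.39 × √(163/2) = 0.39 × 9.028 = 3.521.
z_β = 3.521 − 1.645 = 1.876.
Power = Φ(1.876) = 0.970.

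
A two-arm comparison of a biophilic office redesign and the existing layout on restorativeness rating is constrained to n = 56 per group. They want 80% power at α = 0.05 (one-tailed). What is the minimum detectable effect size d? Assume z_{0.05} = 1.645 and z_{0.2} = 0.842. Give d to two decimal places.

d_min ≈ 0.47

For two independent groups of n = 56 each: d_min = (z_{α} + z_β)·√(2/n).
z-sum = 1.645 + 0.842 = 2.487.
d_min = 2.487 × √(2/56) = 2.487 × 0.1890 = 0.470.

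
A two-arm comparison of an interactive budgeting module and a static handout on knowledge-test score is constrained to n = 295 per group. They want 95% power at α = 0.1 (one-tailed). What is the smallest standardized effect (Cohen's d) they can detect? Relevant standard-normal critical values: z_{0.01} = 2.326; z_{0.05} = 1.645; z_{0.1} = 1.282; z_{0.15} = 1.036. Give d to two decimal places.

d_min ≈ 0.24

For two independent groups of n = 295 each: d_min = (z_{α} + z_β)·√(2/n).
z-sum = 1.282 + 1.645 = 2.927.
d_min = 2.927 × √(2/295) = 2.927 × 0.0823 = 0.241.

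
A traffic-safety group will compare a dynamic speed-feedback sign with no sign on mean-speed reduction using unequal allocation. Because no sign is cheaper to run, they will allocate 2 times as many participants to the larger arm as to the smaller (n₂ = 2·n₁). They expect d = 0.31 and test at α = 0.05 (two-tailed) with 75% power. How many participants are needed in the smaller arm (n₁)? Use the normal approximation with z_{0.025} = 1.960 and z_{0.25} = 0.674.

n₁ = 109

With allocation ratio k = n₂/n₁ = 2, Var(x̄₁−x̄₂) = σ²(1/n₁ + 1/(k·n₁)) = σ²·(k+1)/(k·n₁).
So n₁ = (1 + 1/k)·((z_{α/2} + z_β)/d)² = 1.500 × (2.634/0.31)².
n₁ = 1.500 × 72.20 = 108.3.
Round up: n₁ = 109, giving n₂ = 2 × 109 = 218.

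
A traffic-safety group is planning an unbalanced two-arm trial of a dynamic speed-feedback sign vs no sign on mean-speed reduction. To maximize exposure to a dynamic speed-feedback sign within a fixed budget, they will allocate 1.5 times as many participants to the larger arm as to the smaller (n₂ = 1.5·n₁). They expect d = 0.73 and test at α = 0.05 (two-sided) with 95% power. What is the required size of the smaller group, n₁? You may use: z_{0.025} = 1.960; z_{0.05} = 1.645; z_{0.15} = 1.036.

n₁ = 41

With allocation ratio k = n₂/n₁ = 1.5, Var(x̄₁−x̄₂) = σ²(1/n₁ + 1/(k·n₁)) = σ²·(k+1)/(k·n₁).
So n₁ = (1 + 1/k)·((z_{α/2} + z_β)/d)² = 1.667 × (3.605/0.73)².
n₁ = 1.667 × 24.39 = 40.6.
Round up: n₁ = 41, giving n₂ = ⌈1.5 × 41⌉ = ⌈61.5⌉ = 62.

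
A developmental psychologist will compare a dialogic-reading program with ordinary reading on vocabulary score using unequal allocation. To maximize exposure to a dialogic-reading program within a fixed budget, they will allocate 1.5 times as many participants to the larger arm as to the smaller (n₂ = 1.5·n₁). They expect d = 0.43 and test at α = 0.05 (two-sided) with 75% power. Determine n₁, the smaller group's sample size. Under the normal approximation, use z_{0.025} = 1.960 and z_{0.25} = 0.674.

With allocation ratio k = n₂/n₁ = 1.5, Var(x̄₁−x̄₂) = σ²(1/n₁ + 1/(k·n₁)) = σ²·(k+1)/(k·n₁).
So n₁ = (1 + 1/k)·((z_{α/2} + z_β)/d)² = 1.667 × (2.634/0.43)².
n₁ = 1.667 × 37.52 = 62.5.
Round up: n₁ = 63, giving n₂ = ⌈1.5 × 63⌉ = ⌈94.5⌉ = 95.

n₁ = 63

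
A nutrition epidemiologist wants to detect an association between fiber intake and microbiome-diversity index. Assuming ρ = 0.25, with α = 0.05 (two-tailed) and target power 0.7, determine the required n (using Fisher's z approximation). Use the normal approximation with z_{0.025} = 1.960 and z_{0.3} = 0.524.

Fisher's z: C = ½·ln((1+r)/(1−r)) = ½·ln(1.6667) = 0.2554.
n = ((z_{α/2} + z_β)/C)² + 3.
(1.960 + 0.524) / 0.2554 = 2.484 / 0.2554 = 9.726.
n = 9.726² + 3 = 94.59 + 3 = 97.6.
Round up.

n = 98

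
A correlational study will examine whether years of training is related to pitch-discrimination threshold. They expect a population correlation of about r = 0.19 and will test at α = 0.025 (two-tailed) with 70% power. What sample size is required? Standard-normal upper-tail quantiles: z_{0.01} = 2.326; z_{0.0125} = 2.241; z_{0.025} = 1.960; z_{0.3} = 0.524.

Fisher's z: C = ½·ln((1+r)/(1−r)) = ½·ln(1.4691) = 0.1923.
n = ((z_{α/2} + z_β)/C)² + 3.
(2.241 + 0.524) / 0.1923 = 2.765 / 0.1923 = 14.379.
n = 14.379² + 3 = 206.74 + 3 = 209.7.
Round up.

n = 210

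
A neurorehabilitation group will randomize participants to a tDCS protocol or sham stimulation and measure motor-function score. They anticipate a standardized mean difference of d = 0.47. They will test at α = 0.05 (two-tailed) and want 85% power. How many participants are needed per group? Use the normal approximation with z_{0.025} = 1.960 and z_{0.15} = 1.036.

For two independent groups with equal n: n = 2·((z_{α/2} + z_β) / d)².
z_{α/2} + z_β = 1.960 + 1.036 = 2.996.
n = 2 × (2.996 / 0.47)² = 2 × 6.374² = 2 × 40.63 = 81.3.
Round up to the next whole participant.

n = 82 per group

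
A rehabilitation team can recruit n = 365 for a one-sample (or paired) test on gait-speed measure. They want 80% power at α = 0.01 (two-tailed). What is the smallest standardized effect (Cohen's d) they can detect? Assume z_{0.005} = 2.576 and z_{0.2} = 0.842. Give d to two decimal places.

d_min ≈ 0.18

For a single sample (or paired design) of n = 365: d_min = (z_{α/2} + z_β)/√n.
z-sum = 2.576 + 0.842 = 3.418.
d_min = 3.418 / √365 = 3.418 / 19.105 = 0.179.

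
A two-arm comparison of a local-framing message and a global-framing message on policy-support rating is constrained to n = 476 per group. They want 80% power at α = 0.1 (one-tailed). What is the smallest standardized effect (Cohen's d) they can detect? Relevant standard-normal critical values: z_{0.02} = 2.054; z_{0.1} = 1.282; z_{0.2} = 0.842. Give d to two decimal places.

d_min ≈ 0.14

For two independent groups of n = 476 each: d_min = (z_{α} + z_β)·√(2/n).
z-sum = 1.282 + 0.842 = 2.124.
d_min = 2.124 × √(2/476) = 2.124 × 0.0648 = 0.138.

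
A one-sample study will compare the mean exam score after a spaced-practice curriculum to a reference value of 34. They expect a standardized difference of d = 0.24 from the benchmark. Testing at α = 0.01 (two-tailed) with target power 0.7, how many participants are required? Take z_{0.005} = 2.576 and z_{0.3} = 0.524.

For a one-sample test: n = ((z_{α/2} + z_β) / d)².
z_{α/2} + z_β = 2.576 + 0.524 = 3.100.
n = (3.100 / 0.24)² = 12.917² = 166.84.
Round up.

n = 167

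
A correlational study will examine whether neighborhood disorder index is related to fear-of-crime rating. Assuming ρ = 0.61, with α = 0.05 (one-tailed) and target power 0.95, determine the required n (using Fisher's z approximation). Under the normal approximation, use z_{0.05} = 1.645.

n = 25

Fisher's z: C = ½·ln((1+r)/(1−r)) = ½·ln(4.1282) = 0.7089.
n = ((z_{α} + z_β)/C)² + 3.
(1.645 + 1.645) / 0.7089 = 3.290 / 0.7089 = 4.641.
n = 4.641² + 3 = 21.54 + 3 = 24.5.
Round up.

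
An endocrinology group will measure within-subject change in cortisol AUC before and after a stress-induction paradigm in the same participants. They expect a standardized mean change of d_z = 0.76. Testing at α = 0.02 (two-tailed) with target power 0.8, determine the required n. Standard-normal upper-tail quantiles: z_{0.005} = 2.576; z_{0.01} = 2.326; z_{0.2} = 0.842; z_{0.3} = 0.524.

n = 18 pairs

For a paired (one-sample on differences) test: n = ((z_{α/2} + z_β) / d)².
z_{α/2} + z_β = 2.326 + 0.842 = 3.168.
n = (3.168 / 0.76)² = 4.168² = 17.38.
Round up.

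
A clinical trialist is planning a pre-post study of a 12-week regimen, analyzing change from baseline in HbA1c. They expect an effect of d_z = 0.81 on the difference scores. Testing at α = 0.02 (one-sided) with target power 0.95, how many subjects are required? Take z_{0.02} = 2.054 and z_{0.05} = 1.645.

For a paired (one-sample on differences) test: n = ((z_{α} + z_β) / d)².
z_{α} + z_β = 2.054 + 1.645 = 3.699.
n = (3.699 / 0.81)² = 4.567² = 20.85.
Round up.

n = 21 pairs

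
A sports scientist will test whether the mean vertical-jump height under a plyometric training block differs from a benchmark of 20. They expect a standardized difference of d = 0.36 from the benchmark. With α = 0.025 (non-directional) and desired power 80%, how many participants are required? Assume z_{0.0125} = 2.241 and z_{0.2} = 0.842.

For a one-sample test: n = ((z_{α/2} + z_β) / d)².
z_{α/2} + z_β = 2.241 + 0.842 = 3.083.
n = (3.083 / 0.36)² = 8.564² = 73.34.
Round up.

n = 74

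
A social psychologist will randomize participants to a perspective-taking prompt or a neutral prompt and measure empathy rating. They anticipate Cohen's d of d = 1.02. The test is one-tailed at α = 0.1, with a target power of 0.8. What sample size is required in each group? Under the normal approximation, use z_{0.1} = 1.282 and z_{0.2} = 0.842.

For two independent groups with equal n: n = 2·((z_{α} + z_β) / d)².
z_{α} + z_β = 1.282 + 0.842 = 2.124.
n = 2 × (2.124 / 1.02)² = 2 × 2.082² = 2 × 4.34 = 8.7.
Round up to the next whole participant.

n = 9 per group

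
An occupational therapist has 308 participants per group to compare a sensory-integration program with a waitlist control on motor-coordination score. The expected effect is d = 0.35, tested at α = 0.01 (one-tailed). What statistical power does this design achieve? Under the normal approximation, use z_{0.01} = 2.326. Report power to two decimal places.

For two equal groups, power = Φ(d·√(n/2) − z_{α}).
d·√(n/2) = 0.35 × √(308/2) = 0.35 × 12.410 = 4.343.
z_β = 4.343 − 2.326 = 2.017.
Power = Φ(2.017) = 0.978.

power ≈ 0.98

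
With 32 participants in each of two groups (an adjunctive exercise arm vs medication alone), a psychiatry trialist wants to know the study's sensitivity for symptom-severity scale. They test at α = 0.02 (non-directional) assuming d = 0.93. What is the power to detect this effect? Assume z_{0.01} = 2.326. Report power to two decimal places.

For two equal groups, power = Φ(d·√(n/2) − z_{α/2}).
d·√(n/2) = 0.93 × √(32/2) = 0.93 × 4.000 = 3.720.
z_β = 3.720 − 2.326 = 1.394.
Power = Φ(1.394) = 0.918.

power ≈ 0.92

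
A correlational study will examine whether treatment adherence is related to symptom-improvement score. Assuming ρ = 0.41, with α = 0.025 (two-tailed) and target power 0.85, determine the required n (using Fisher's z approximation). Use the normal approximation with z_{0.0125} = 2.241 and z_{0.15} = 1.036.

n = 60

Fisher's z: C = ½·ln((1+r)/(1−r)) = ½·ln(2.3898) = 0.4356.
n = ((z_{α/2} + z_β)/C)² + 3.
(2.241 + 1.036) / 0.4356 = 3.277 / 0.4356 = 7.523.
n = 7.523² + 3 = 56.59 + 3 = 59.6.
Round up.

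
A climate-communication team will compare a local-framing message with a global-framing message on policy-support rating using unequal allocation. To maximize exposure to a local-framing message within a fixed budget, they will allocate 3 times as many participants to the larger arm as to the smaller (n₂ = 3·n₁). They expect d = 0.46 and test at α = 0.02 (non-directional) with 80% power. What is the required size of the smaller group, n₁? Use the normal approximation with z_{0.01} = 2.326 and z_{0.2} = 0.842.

With allocation ratio k = n₂/n₁ = 3, Var(x̄₁−x̄₂) = σ²(1/n₁ + 1/(k·n₁)) = σ²·(k+1)/(k·n₁).
So n₁ = (1 + 1/k)·((z_{α/2} + z_β)/d)² = 1.333 × (3.168/0.46)².
n₁ = 1.333 × 47.43 = 63.2.
Round up: n₁ = 64, giving n₂ = 3 × 64 = 192.

n₁ = 64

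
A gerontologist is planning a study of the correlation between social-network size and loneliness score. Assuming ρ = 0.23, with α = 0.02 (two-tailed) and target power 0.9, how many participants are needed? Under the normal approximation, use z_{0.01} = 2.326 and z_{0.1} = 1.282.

n = 241

Fisher's z: C = ½·ln((1+r)/(1−r)) = ½·ln(1.5974) = 0.2342.
n = ((z_{α/2} + z_β)/C)² + 3.
(2.326 + 1.282) / 0.2342 = 3.608 / 0.2342 = 15.406.
n = 15.406² + 3 = 237.33 + 3 = 240.3.
Round up.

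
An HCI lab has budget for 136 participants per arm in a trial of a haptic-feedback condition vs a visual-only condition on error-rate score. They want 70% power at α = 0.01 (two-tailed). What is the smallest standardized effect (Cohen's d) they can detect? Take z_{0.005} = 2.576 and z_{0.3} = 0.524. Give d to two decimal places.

d_min ≈ 0.38

For two independent groups of n = 136 each: d_min = (z_{α/2} + z_β)·√(2/n).
z-sum = 2.576 + 0.524 = 3.100.
d_min = 3.100 × √(2/136) = 3.100 × 0.1213 = 0.376.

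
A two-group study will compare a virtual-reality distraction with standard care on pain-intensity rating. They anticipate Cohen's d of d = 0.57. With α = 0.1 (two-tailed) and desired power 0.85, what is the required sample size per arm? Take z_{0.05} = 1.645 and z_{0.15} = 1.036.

n = 45 per group

For two independent groups with equal n: n = 2·((z_{α/2} + z_β) / d)².
z_{α/2} + z_β = 1.645 + 1.036 = 2.681.
n = 2 × (2.681 / 0.57)² = 2 × 4.704² = 2 × 22.12 = 44.2.
Round up to the next whole participant.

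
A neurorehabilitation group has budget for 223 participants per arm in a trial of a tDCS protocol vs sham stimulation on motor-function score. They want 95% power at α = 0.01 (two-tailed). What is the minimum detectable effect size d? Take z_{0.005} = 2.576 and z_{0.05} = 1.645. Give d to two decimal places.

d_min ≈ 0.40

For two independent groups of n = 223 each: d_min = (z_{α/2} + z_β)·√(2/n).
z-sum = 2.576 + 1.645 = 4.221.
d_min = 4.221 × √(2/223) = 4.221 × 0.0947 = 0.400.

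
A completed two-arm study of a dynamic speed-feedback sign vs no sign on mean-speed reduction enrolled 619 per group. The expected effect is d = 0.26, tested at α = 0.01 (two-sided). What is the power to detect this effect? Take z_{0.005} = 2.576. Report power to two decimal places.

For two equal groups, power = Φ(d·√(n/2) − z_{α/2}).
d·√(n/2) = 0.26 × √(619/2) = 0.26 × 17.593 = 4.574.
z_β = 4.574 − 2.576 = 1.998.
Power = Φ(1.998) = 0.977.

power ≈ 0.98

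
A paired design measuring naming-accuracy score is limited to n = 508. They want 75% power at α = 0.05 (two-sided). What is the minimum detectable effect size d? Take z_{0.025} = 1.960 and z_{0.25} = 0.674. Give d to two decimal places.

For a single sample (or paired design) of n = 508: d_min = (z_{α/2} + z_β)/√n.
z-sum = 1.960 + 0.674 = 2.634.
d_min = 2.634 / √508 = 2.634 / 22.539 = 0.117.

d_min ≈ 0.12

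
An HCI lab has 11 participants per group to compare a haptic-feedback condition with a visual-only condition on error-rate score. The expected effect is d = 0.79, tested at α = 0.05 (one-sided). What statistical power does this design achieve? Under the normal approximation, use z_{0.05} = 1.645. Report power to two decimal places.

For two equal groups, power = Φ(d·√(n/2) − z_{α}).
d·√(n/2) = 0.79 × √(11/2) = 0.79 × 2.345 = 1.853.
z_β = 1.853 − 1.645 = 0.208.
Power = Φ(0.208) = 0.582.

power ≈ 0.58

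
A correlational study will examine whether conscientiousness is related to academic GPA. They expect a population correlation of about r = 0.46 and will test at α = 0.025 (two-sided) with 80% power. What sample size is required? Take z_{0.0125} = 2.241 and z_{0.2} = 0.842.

n = 42

Fisher's z: C = ½·ln((1+r)/(1−r)) = ½·ln(2.7037) = 0.4973.
n = ((z_{α/2} + z_β)/C)² + 3.
(2.241 + 0.842) / 0.4973 = 3.083 / 0.4973 = 6.199.
n = 6.199² + 3 = 38.43 + 3 = 41.4.
Round up.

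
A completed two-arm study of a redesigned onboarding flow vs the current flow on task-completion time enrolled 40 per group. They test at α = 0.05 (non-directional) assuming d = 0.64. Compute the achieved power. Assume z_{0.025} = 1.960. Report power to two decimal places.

power ≈ 0.82

For two equal groups, power = Φ(d·√(n/2) − z_{α/2}).
d·√(n/2) = 0.64 × √(40/2) = 0.64 × 4.472 = 2.862.
z_β = 2.862 − 1.960 = 0.902.
Power = Φ(0.902) = 0.817.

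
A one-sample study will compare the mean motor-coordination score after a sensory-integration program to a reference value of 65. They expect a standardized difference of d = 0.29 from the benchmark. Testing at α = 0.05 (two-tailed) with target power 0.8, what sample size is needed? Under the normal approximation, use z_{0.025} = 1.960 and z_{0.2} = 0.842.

n = 94

For a one-sample test: n = ((z_{α/2} + z_β) / d)².
z_{α/2} + z_β = 1.960 + 0.842 = 2.802.
n = (2.802 / 0.29)² = 9.662² = 93.36.
Round up.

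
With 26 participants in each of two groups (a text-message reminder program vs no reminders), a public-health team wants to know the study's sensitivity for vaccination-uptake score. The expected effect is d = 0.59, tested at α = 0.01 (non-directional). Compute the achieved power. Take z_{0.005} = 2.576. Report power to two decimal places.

For two equal groups, power = Φ(d·√(n/2) − z_{α/2}).
d·√(n/2) = 0.59 × √(26/2) = 0.59 × 3.606 = 2.127.
z_β = 2.127 − 2.576 = -0.449.
Power = Φ(-0.449) = 0.327.

power ≈ 0.33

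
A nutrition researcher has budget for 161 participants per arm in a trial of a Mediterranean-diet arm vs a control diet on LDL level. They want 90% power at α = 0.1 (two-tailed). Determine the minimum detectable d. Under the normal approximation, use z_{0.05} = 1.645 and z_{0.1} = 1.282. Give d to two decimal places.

For two independent groups of n = 161 each: d_min = (z_{α/2} + z_β)·√(2/n).
z-sum = 1.645 + 1.282 = 2.927.
d_min = 2.927 × √(2/161) = 2.927 × 0.1115 = 0.326.

d_min ≈ 0.33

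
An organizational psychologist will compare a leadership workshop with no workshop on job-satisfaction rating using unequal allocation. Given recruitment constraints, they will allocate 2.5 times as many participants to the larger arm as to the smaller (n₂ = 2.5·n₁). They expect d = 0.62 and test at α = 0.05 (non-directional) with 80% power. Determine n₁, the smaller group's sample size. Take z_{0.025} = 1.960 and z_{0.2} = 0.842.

With allocation ratio k = n₂/n₁ = 2.5, Var(x̄₁−x̄₂) = σ²(1/n₁ + 1/(k·n₁)) = σ²·(k+1)/(k·n₁).
So n₁ = (1 + 1/k)·((z_{α/2} + z_β)/d)² = 1.400 × (2.802/0.62)².
n₁ = 1.400 × 20.42 = 28.6.
Round up: n₁ = 29, giving n₂ = ⌈2.5 × 29⌉ = ⌈72.5⌉ = 73.

n₁ = 29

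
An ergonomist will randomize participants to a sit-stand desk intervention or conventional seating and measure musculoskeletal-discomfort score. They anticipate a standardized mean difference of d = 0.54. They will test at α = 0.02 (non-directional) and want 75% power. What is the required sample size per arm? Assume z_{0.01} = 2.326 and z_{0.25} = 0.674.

n = 62 per group

For two independent groups with equal n: n = 2·((z_{α/2} + z_β) / d)².
z_{α/2} + z_β = 2.326 + 0.674 = 3.000.
n = 2 × (3.000 / 0.54)² = 2 × 5.556² = 2 × 30.86 = 61.7.
Round up to the next whole participant.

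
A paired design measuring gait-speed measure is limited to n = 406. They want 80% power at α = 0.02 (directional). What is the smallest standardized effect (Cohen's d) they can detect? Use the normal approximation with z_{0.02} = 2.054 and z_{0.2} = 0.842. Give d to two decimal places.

For a single sample (or paired design) of n = 406: d_min = (z_{α} + z_β)/√n.
z-sum = 2.054 + 0.842 = 2.896.
d_min = 2.896 / √406 = 2.896 / 20.149 = 0.144.

d_min ≈ 0.14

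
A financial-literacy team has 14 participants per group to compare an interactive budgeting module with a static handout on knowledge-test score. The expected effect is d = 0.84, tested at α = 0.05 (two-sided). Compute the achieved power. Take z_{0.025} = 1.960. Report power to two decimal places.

power ≈ 0.60

For two equal groups, power = Φ(d·√(n/2) − z_{α/2}).
d·√(n/2) = 0.84 × √(14/2) = 0.84 × 2.646 = 2.222.
z_β = 2.222 − 1.960 = 0.262.
Power = Φ(0.262) = 0.604.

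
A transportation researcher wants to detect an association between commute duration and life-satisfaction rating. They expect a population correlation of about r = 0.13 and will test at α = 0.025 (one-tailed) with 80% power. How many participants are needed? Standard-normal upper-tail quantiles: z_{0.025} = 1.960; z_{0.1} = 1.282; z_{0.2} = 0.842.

n = 463

Fisher's z: C = ½·ln((1+r)/(1−r)) = ½·ln(1.2989) = 0.1307.
n = ((z_{α} + z_β)/C)² + 3.
(1.960 + 0.842) / 0.1307 = 2.802 / 0.1307 = 21.438.
n = 21.438² + 3 = 459.61 + 3 = 462.6.
Round up.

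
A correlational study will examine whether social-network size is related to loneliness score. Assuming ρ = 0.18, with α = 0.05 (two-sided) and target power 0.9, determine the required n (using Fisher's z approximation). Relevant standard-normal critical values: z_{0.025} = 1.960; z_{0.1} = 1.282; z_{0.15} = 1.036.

n = 321

Fisher's z: C = ½·ln((1+r)/(1−r)) = ½·ln(1.4390) = 0.1820.
n = ((z_{α/2} + z_β)/C)² + 3.
(1.960 + 1.282) / 0.1820 = 3.242 / 0.1820 = 17.813.
n = 17.813² + 3 = 317.31 + 3 = 320.3.
Round up.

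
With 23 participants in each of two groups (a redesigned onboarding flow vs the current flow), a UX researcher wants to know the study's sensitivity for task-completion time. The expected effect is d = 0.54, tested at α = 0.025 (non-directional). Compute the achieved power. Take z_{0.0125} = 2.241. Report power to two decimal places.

For two equal groups, power = Φ(d·√(n/2) − z_{α/2}).
d·√(n/2) = 0.54 × √(23/2) = 0.54 × 3.391 = 1.831.
z_β = 1.831 − 2.241 = -0.410.
Power = Φ(-0.410) = 0.341.

power ≈ 0.34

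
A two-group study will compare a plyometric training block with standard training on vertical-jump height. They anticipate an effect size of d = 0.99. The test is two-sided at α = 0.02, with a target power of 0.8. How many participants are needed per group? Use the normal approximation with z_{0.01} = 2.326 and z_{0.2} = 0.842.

For two independent groups with equal n: n = 2·((z_{α/2} + z_β) / d)².
z_{α/2} + z_β = 2.326 + 0.842 = 3.168.
n = 2 × (3.168 / 0.99)² = 2 × 3.200² = 2 × 10.24 = 20.5.
Round up to the next whole participant.

n = 21 per group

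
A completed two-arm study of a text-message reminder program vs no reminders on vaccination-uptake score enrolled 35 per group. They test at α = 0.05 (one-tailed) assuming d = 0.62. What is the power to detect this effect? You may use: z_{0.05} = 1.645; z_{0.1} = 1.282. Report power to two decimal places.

power ≈ 0.83

For two equal groups, power = Φ(d·√(n/2) − z_{α}).
d·√(n/2) = 0.62 × √(35/2) = 0.62 × 4.183 = 2.594.
z_β = 2.594 − 1.645 = 0.949.
Power = Φ(0.949) = 0.829.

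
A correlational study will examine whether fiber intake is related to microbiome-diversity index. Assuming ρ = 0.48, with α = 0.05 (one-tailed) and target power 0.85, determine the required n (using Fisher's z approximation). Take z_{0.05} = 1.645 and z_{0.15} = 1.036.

n = 30

Fisher's z: C = ½·ln((1+r)/(1−r)) = ½·ln(2.8462) = 0.5230.
n = ((z_{α} + z_β)/C)² + 3.
(1.645 + 1.036) / 0.5230 = 2.681 / 0.5230 = 5.126.
n = 5.126² + 3 = 26.28 + 3 = 29.3.
Round up.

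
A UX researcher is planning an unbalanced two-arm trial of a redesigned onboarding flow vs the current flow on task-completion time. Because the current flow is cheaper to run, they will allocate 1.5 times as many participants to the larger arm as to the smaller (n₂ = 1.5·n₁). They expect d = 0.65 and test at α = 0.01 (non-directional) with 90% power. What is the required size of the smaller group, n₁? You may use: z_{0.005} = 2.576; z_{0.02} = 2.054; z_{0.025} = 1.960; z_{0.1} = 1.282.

n₁ = 59

With allocation ratio k = n₂/n₁ = 1.5, Var(x̄₁−x̄₂) = σ²(1/n₁ + 1/(k·n₁)) = σ²·(k+1)/(k·n₁).
So n₁ = (1 + 1/k)·((z_{α/2} + z_β)/d)² = 1.667 × (3.858/0.65)².
n₁ = 1.667 × 35.23 = 58.7.
Round up: n₁ = 59, giving n₂ = ⌈1.5 × 59⌉ = ⌈88.5⌉ = 89.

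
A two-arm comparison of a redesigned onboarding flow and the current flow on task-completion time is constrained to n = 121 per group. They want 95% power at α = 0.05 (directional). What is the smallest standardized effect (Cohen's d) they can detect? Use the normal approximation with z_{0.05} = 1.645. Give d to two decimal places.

For two independent groups of n = 121 each: d_min = (z_{α} + z_β)·√(2/n).
z-sum = 1.645 + 1.645 = 3.290.
d_min = 3.290 × √(2/121) = 3.290 × 0.1286 = 0.423.

d_min ≈ 0.42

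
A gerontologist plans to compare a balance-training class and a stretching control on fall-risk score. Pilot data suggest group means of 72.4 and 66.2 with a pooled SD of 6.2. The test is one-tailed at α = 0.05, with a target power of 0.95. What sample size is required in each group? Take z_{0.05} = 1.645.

Cohen's d = |M₁ − M₂| / SD_pooled = |72.4 − 66.2| / 6.2 = 6.2 / 6.2 = 1.000.
For two independent groups with equal n: n = 2·((z_{α} + z_β) / d)².
z_{α} + z_β = 1.645 + 1.645 = 3.290.
n = 2 × (3.290 / 1.000)² = 2 × 3.290² = 2 × 10.82 = 21.6.
Round up to the next whole participant.

n = 22 per group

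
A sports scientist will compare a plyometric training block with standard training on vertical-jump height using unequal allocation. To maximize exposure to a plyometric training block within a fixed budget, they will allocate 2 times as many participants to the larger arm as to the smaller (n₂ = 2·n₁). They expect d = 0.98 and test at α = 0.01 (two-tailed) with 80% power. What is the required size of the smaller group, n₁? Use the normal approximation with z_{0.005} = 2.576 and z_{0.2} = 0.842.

n₁ = 19

With allocation ratio k = n₂/n₁ = 2, Var(x̄₁−x̄₂) = σ²(1/n₁ + 1/(k·n₁)) = σ²·(k+1)/(k·n₁).
So n₁ = (1 + 1/k)·((z_{α/2} + z_β)/d)² = 1.500 × (3.418/0.98)².
n₁ = 1.500 × 12.16 = 18.2.
Round up: n₁ = 19, giving n₂ = 2 × 19 = 38.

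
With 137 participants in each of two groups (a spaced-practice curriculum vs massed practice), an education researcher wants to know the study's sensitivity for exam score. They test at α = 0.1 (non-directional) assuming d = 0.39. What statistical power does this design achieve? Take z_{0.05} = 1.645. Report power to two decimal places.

power ≈ 0.94

For two equal groups, power = Φ(d·√(n/2) − z_{α/2}).
d·√(n/2) = 0.39 × √(137/2) = 0.39 × 8.276 = 3.228.
z_β = 3.228 − 1.645 = 1.583.
Power = Φ(1.583) = 0.943.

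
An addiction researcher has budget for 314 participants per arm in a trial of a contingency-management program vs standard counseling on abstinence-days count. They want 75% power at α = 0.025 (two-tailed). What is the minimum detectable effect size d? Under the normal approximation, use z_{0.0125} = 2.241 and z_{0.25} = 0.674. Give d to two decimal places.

For two independent groups of n = 314 each: d_min = (z_{α/2} + z_β)·√(2/n).
z-sum = 2.241 + 0.674 = 2.915.
d_min = 2.915 × √(2/314) = 2.915 × 0.0798 = 0.233.

d_min ≈ 0.23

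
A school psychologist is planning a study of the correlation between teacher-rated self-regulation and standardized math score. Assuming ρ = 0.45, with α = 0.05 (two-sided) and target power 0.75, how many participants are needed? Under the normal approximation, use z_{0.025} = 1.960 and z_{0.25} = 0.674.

Fisher's z: C = ½·ln((1+r)/(1−r)) = ½·ln(2.6364) = 0.4847.
n = ((z_{α/2} + z_β)/C)² + 3.
(1.960 + 0.674) / 0.4847 = 2.634 / 0.4847 = 5.434.
n = 5.434² + 3 = 29.53 + 3 = 32.5.
Round up.

n = 33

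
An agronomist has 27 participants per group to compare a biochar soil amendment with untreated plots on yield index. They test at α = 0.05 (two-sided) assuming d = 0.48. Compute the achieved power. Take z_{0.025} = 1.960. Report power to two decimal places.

For two equal groups, power = Φ(d·√(n/2) − z_{α/2}).
d·√(n/2) = 0.48 × √(27/2) = 0.48 × 3.674 = 1.764.
z_β = 1.764 − 1.960 = -0.196.
Power = Φ(-0.196) = 0.422.

power ≈ 0.42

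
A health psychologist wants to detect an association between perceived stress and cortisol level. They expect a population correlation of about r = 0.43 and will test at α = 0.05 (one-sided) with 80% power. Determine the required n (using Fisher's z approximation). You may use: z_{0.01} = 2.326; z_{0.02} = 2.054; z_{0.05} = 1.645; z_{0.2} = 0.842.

n = 33

Fisher's z: C = ½·ln((1+r)/(1−r)) = ½·ln(2.5088) = 0.4599.
n = ((z_{α} + z_β)/C)² + 3.
(1.645 + 0.842) / 0.4599 = 2.487 / 0.4599 = 5.408.
n = 5.408² + 3 = 29.24 + 3 = 32.2.
Round up.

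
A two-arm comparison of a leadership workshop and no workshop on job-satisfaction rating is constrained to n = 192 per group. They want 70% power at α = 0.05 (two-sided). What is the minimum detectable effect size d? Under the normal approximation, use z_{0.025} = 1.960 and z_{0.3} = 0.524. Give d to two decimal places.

For two independent groups of n = 192 each: d_min = (z_{α/2} + z_β)·√(2/n).
z-sum = 1.960 + 0.524 = 2.484.
d_min = 2.484 × √(2/192) = 2.484 × 0.1021 = 0.254.

d_min ≈ 0.25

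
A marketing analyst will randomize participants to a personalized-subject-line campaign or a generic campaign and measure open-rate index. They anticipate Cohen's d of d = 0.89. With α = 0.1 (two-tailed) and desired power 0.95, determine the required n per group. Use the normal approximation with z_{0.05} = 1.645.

n = 28 per group

For two independent groups with equal n: n = 2·((z_{α/2} + z_β) / d)².
z_{α/2} + z_β = 1.645 + 1.645 = 3.290.
n = 2 × (3.290 / 0.89)² = 2 × 3.697² = 2 × 13.67 = 27.3.
Round up to the next whole participant.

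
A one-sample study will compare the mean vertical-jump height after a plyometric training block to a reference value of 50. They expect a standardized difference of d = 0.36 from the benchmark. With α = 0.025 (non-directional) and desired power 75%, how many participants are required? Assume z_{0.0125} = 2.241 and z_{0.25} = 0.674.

n = 66

For a one-sample test: n = ((z_{α/2} + z_β) / d)².
z_{α/2} + z_β = 2.241 + 0.674 = 2.915.
n = (2.915 / 0.36)² = 8.097² = 65.57.
Round up.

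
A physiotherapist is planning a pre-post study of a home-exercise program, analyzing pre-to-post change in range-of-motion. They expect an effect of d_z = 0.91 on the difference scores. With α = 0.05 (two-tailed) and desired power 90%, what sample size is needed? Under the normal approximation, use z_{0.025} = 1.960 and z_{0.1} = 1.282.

n = 13 pairs

For a paired (one-sample on differences) test: n = ((z_{α/2} + z_β) / d)².
z_{α/2} + z_β = 1.960 + 1.282 = 3.242.
n = (3.242 / 0.91)² = 3.563² = 12.69.
Round up.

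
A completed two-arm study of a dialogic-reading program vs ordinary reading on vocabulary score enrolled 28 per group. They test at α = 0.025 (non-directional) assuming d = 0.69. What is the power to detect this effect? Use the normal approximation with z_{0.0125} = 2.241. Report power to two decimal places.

For two equal groups, power = Φ(d·√(n/2) − z_{α/2}).
d·√(n/2) = 0.69 × √(28/2) = 0.69 × 3.742 = 2.582.
z_β = 2.582 − 2.241 = 0.341.
Power = Φ(0.341) = 0.633.

power ≈ 0.63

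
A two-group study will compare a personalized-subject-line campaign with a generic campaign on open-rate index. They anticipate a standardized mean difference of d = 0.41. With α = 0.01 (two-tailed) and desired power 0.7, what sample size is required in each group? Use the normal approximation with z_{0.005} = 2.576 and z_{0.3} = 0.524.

n = 115 per group

For two independent groups with equal n: n = 2·((z_{α/2} + z_β) / d)².
z_{α/2} + z_β = 2.576 + 0.524 = 3.100.
n = 2 × (3.100 / 0.41)² = 2 × 7.561² = 2 × 57.17 = 114.3.
Round up to the next whole participant.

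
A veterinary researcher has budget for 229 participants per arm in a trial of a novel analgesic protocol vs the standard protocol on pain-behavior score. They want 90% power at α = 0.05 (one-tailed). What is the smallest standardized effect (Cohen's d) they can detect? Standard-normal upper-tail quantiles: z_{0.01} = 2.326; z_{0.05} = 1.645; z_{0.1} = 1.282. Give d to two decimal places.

For two independent groups of n = 229 each: d_min = (z_{α} + z_β)·√(2/n).
z-sum = 1.645 + 1.282 = 2.927.
d_min = 2.927 × √(2/229) = 2.927 × 0.0935 = 0.274.

d_min ≈ 0.27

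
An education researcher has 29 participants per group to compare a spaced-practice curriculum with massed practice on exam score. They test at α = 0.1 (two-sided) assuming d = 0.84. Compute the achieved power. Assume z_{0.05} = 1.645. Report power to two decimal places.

For two equal groups, power = Φ(d·√(n/2) − z_{α/2}).
d·√(n/2) = 0.84 × √(29/2) = 0.84 × 3.808 = 3.199.
z_β = 3.199 − 1.645 = 1.554.
Power = Φ(1.554) = 0.940.

power ≈ 0.94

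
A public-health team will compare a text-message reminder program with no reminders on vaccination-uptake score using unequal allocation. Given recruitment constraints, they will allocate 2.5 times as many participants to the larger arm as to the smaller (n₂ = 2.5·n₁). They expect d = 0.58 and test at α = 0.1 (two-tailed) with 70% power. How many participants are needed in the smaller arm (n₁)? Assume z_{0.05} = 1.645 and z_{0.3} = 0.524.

With allocation ratio k = n₂/n₁ = 2.5, Var(x̄₁−x̄₂) = σ²(1/n₁ + 1/(k·n₁)) = σ²·(k+1)/(k·n₁).
So n₁ = (1 + 1/k)·((z_{α/2} + z_β)/d)² = 1.400 × (2.169/0.58)².
n₁ = 1.400 × 13.99 = 19.6.
Round up: n₁ = 20, giving n₂ = 2.5 × 20 = 50.

n₁ = 20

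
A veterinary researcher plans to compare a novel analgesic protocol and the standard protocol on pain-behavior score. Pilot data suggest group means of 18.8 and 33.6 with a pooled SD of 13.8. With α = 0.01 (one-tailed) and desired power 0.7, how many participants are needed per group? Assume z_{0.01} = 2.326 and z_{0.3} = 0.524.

n = 15 per group

Cohen's d = |M₁ − M₂| / SD_pooled = |18.8 − 33.6| / 13.8 = 14.8 / 13.8 = 1.072.
For two independent groups with equal n: n = 2·((z_{α} + z_β) / d)².
z_{α} + z_β = 2.326 + 0.524 = 2.850.
n = 2 × (2.850 / 1.072)² = 2 × 2.659² = 2 × 7.07 = 14.1.
Round up to the next whole participant.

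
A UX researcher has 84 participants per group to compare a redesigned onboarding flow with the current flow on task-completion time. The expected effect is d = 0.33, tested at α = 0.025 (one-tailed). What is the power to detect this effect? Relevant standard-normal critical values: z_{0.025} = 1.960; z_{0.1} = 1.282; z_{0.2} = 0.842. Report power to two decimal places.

power ≈ 0.57

For two equal groups, power = Φ(d·√(n/2) − z_{α}).
d·√(n/2) = 0.33 × √(84/2) = 0.33 × 6.481 = 2.139.
z_β = 2.139 − 1.960 = 0.179.
Power = Φ(0.179) = 0.571.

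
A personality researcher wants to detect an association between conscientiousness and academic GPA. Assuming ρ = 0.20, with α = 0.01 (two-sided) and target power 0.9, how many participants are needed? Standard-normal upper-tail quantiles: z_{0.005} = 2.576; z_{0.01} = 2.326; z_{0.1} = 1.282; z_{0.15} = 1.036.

Fisher's z: C = ½·ln((1+r)/(1−r)) = ½·ln(1.5000) = 0.2027.
n = ((z_{α/2} + z_β)/C)² + 3.
(2.576 + 1.282) / 0.2027 = 3.858 / 0.2027 = 19.033.
n = 19.033² + 3 = 362.26 + 3 = 365.3.
Round up.

n = 366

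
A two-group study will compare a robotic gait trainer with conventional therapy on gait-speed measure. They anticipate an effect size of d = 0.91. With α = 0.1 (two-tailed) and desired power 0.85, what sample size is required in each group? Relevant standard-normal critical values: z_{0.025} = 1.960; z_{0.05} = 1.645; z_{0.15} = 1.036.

For two independent groups with equal n: n = 2·((z_{α/2} + z_β) / d)².
z_{α/2} + z_β = 1.645 + 1.036 = 2.681.
n = 2 × (2.681 / 0.91)² = 2 × 2.946² = 2 × 8.68 = 17.4.
Round up to the next whole participant.

n = 18 per group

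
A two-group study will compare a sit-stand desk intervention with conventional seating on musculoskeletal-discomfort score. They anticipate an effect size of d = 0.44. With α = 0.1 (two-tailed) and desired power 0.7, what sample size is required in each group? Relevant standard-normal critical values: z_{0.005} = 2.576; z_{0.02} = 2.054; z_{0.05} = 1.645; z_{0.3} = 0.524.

n = 49 per group

For two independent groups with equal n: n = 2·((z_{α/2} + z_β) / d)².
z_{α/2} + z_β = 1.645 + 0.524 = 2.169.
n = 2 × (2.169 / 0.44)² = 2 × 4.930² = 2 × 24.30 = 48.6.
Round up to the next whole participant.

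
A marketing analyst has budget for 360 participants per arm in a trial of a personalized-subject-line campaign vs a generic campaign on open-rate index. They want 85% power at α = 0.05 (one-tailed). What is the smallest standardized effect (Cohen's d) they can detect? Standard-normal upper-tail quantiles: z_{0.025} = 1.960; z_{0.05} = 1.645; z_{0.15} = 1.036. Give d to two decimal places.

For two independent groups of n = 360 each: d_min = (z_{α} + z_β)·√(2/n).
z-sum = 1.645 + 1.036 = 2.681.
d_min = 2.681 × √(2/360) = 2.681 × 0.0745 = 0.200.

d_min ≈ 0.20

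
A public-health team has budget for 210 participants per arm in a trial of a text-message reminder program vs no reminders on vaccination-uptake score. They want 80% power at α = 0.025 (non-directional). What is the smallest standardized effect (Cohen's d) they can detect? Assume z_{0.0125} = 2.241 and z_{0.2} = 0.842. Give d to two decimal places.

For two independent groups of n = 210 each: d_min = (z_{α/2} + z_β)·√(2/n).
z-sum = 2.241 + 0.842 = 3.083.
d_min = 3.083 × √(2/210) = 3.083 × 0.0976 = 0.301.

d_min ≈ 0.30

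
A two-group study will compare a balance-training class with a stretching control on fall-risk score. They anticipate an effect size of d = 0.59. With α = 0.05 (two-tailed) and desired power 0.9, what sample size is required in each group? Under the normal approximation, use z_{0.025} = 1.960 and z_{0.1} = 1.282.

n = 61 per group

For two independent groups with equal n: n = 2·((z_{α/2} + z_β) / d)².
z_{α/2} + z_β = 1.960 + 1.282 = 3.242.
n = 2 × (3.242 / 0.59)² = 2 × 5.495² = 2 × 30.19 = 60.4.
Round up to the next whole participant.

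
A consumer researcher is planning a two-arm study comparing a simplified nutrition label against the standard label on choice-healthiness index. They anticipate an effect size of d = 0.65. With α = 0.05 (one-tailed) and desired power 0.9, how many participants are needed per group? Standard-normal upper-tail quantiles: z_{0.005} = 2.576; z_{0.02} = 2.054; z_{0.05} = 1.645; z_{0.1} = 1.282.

For two independent groups with equal n: n = 2·((z_{α} + z_β) / d)².
z_{α} + z_β = 1.645 + 1.282 = 2.927.
n = 2 × (2.927 / 0.65)² = 2 × 4.503² = 2 × 20.28 = 40.6.
Round up to the next whole participant.

n = 41 per group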